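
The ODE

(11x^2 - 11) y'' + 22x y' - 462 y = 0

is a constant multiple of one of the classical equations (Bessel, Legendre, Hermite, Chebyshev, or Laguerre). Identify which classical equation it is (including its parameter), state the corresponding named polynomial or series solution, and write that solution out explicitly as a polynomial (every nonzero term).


All three coefficients share the factor -11; dividing through by -11 gives  (1 - x^2) y'' - 2x y' + 42 y = 0.
This matches the Legendre equation (1 - x^2) y'' - 2x y' + n(n+1) y = 0 (note the -2x y' term) with n(n+1) = 42, so n = 6; the polynomial solution is P_6(x).
With y = sum_k a_k x^k, matching x^k gives (k+2)(k+1) a_{k+2} = [k(k+1) - n(n+1)] a_k = (k - 6)(k + 7) a_k. The right side vanishes at k = 6, so the series with the parity of 6 terminates at degree 6.
Standard normalization (P_n(1) = 1): leading coefficient (2n)!/(2^n (n!)^2) = 479001600/(64*518400) = 231/16, so a_6 = 231/16. Work downward with a_k = (k+1)(k+2) a_{k+2} / ((k - 6)(k + 7)):
  a_4 = (5)(6)(231/16) / ((4 - 6)(4 + 7)) = (3465/8)/(-22) = -315/16
  a_2 = (3)(4)(-315/16) / ((2 - 6)(2 + 7)) = (-945/4)/(-36) = 105/16
  a_0 = (1)(2)(105/16) / ((0 - 6)(0 + 7)) = (105/8)/(-42) = -5/16
Hence P_6(x) = 231 x^6/16 - 315 x^4/16 + 105 x^2/16 - 5/16.

P_6(x); series = 231 x^6/16 - 315 x^4/16 + 105 x^2/16 - 5/16


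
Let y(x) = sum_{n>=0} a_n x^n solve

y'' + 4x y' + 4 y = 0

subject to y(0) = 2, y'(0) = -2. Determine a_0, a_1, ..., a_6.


Ansatz: y(x) = sum_{n>=0} a_n x^n, so y'(x) = sum_{n>=1} n a_n x^(n-1) and y''(x) = sum_{n>=2} n(n-1) a_n x^(n-2).
Substitute into P(x) y'' + Q(x) y' + R(x) y = 0 with P(x) = 1, Q(x) = 4x, R(x) = 4, and match powers of x.
Initial conditions: a_0 = 2, a_1 = -2.
Setting the coefficient of each power of x to zero and solving order by order (substituting the coefficients already found):
  x^0: 2 a_2 + 4 a_0 = 0  ->  2 a_2 = -4 a_0 = -8  ->  a_2 = -4
  x^1: 6 a_3 + 8 a_1 = 0  ->  6 a_3 = -8 a_1 = 16  ->  a_3 = 8/3
  x^2: 12 a_4 + 12 a_2 = 0  ->  12 a_4 = -12 a_2 = 48  ->  a_4 = 4
  x^3: 20 a_5 + 16 a_3 = 0  ->  20 a_5 = -16 a_3 = -128/3  ->  a_5 = -32/15
  x^4: 30 a_6 + 20 a_4 = 0  ->  30 a_6 = -20 a_4 = -80  ->  a_6 = -8/3
Truncated series: y(x) = 2 - 2 x - 4 x^2 + (8/3) x^3 + 4 x^4 - (32/15) x^5 - (8/3) x^6 + O(x^7).

a_0 = 2; a_1 = -2; a_2 = -4; a_3 = 8/3; a_4 = 4; a_5 = -32/15; a_6 = -8/3


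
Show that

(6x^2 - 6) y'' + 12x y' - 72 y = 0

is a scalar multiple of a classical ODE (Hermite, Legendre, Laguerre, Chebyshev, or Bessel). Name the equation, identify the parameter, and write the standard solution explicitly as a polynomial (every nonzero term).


All three coefficients share the factor -6; dividing through by -6 gives  (1 - x^2) y'' - 2x y' + 12 y = 0.
This matches the Legendre equation (1 - x^2) y'' - 2x y' + n(n+1) y = 0 (note the -2x y' term) with n(n+1) = 12, so n = 3; the polynomial solution is P_3(x).
With y = sum_k a_k x^k, matching x^k gives (k+2)(k+1) a_{k+2} = [k(k+1) - n(n+1)] a_k = (k - 3)(k + 4) a_k. The right side vanishes at k = 3, so the series with the parity of 3 terminates at degree 3.
Standard normalization (P_n(1) = 1): leading coefficient (2n)!/(2^n (n!)^2) = 720/(8*36) = 5/2, so a_3 = 5/2. Work downward with a_k = (k+1)(k+2) a_{k+2} / ((k - 3)(k + 4)):
  a_1 = (2)(3)(5/2) / ((1 - 3)(1 + 4)) = 15/(-10) = -3/2
Hence P_3(x) = 5 x^3/2 - 3 x/2.

P_3(x); series = 5 x^3/2 - 3 x/2


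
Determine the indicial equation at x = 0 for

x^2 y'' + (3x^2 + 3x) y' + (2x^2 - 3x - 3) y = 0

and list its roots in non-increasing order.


Divide by x^2 to reach normal form y'' + P_1(x) y' + P_2(x) y = 0 with P_1(x) = 3 + 3/x and P_2(x) = 2 - 3/x - 3/x^2.
x = 0 is a singular point because the y'-coefficient 3 + 3/x has a pole at x = 0 and the y-coefficient 2 - 3/x - 3/x^2 has a pole at x = 0.
It is a regular singular point because x P_1(x) = p(x) = 3x + 3 and x^2 P_2(x) = q(x) = 2x^2 - 3x - 3 are polynomials, hence analytic at x = 0.
p(0) = 3,  q(0) = -3.
Indicial equation: r(r-1) + p(0) r + q(0) = 0, i.e. r^2 + (p(0) - 1) r + q(0) = 0, i.e. r^2 + 2 r - 3 = 0.
Discriminant: (2)^2 - 4(-3) = 16, so r = (-2 ± 4)/2.
Solving: r_1 = 1, r_2 = -3.

indicial: r^2 + 2 r - 3 = 0; roots r_1 = 1, r_2 = -3


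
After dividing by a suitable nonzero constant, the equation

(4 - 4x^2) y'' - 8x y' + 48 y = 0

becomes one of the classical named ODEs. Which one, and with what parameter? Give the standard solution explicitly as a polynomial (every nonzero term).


All three coefficients share the factor 4; dividing through by 4 gives  (1 - x^2) y'' - 2x y' + 12 y = 0.
This matches the Legendre equation (1 - x^2) y'' - 2x y' + n(n+1) y = 0 (note the -2x y' term) with n(n+1) = 12, so n = 3; the polynomial solution is P_3(x).
With y = sum_k a_k x^k, matching x^k gives (k+2)(k+1) a_{k+2} = [k(k+1) - n(n+1)] a_k = (k - 3)(k + 4) a_k. The right side vanishes at k = 3, so the series with the parity of 3 terminates at degree 3.
Standard normalization (P_n(1) = 1): leading coefficient (2n)!/(2^n (n!)^2) = 720/(8*36) = 5/2, so a_3 = 5/2. Work downward with a_k = (k+1)(k+2) a_{k+2} / ((k - 3)(k + 4)):
  a_1 = (2)(3)(5/2) / ((1 - 3)(1 + 4)) = 15/(-10) = -3/2
Hence P_3(x) = 5 x^3/2 - 3 x/2.

P_3(x); series = 5 x^3/2 - 3 x/2


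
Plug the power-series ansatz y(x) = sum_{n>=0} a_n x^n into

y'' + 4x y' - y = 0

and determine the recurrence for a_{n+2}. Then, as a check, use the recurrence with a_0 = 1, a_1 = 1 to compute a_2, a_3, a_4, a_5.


Substitute y = sum_n a_n x^n.
y''(x) has coefficient (n+2)(n+1) a_{n+2} at x^n;
4 x y'(x) has coefficient 4 n a_n at x^n (shift);
-y(x) has coefficient -1 a_n at x^n.
Matching x^n: (n+2)(n+1) a_{n+2} + (4n - 1) a_n = 0.
Thus a_{n+2} = (-4n + 1) / ((n+1)(n+2)) * a_n.

Check with a_0 = 1, a_1 = 1 (apply the recurrence for n = 0, 1, 2, 3): a_0 = 1, a_1 = 1, a_2 = 1/2, a_3 = -1/2, a_4 = -7/24, a_5 = 11/40.

a_(n+2) = (-4n + 1) / ((n+1)(n+2)) * a_n; check: a_0 = 1, a_1 = 1, a_2 = 1/2, a_3 = -1/2, a_4 = -7/24, a_5 = 11/40


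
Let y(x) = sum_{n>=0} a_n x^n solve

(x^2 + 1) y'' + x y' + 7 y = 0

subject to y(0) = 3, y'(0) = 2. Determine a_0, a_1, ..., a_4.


Ansatz: y(x) = sum_{n>=0} a_n x^n, so y'(x) = sum_{n>=1} n a_n x^(n-1) and y''(x) = sum_{n>=2} n(n-1) a_n x^(n-2).
Substitute into P(x) y'' + Q(x) y' + R(x) y = 0 with P(x) = x^2 + 1, Q(x) = x, R(x) = 7, and match powers of x.
Initial conditions: a_0 = 3, a_1 = 2.
Setting the coefficient of each power of x to zero and solving order by order (substituting the coefficients already found):
  x^0: 2 a_2 + 7 a_0 = 0  ->  2 a_2 = -7 a_0 = -21  ->  a_2 = -21/2
  x^1: 6 a_3 + 8 a_1 = 0  ->  6 a_3 = -8 a_1 = -16  ->  a_3 = -8/3
  x^2: 12 a_4 + 11 a_2 = 0  ->  12 a_4 = -11 a_2 = 231/2  ->  a_4 = 77/8
Truncated series: y(x) = 3 + 2 x - (21/2) x^2 - (8/3) x^3 + (77/8) x^4 + O(x^5).

a_0 = 3; a_1 = 2; a_2 = -21/2; a_3 = -8/3; a_4 = 77/8


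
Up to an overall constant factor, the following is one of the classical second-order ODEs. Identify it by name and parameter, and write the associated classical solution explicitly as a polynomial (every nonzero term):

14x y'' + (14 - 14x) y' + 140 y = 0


All three coefficients share the factor 14; dividing through by 14 gives  x y'' + (1 - x) y' + 10 y = 0.
This matches the Laguerre equation x y'' + (1 - x) y' + n y = 0 with n = 10; the polynomial solution is L_10(x).
With y = sum_k a_k x^k, matching x^k gives (k+1)k a_{k+1} + (k+1) a_{k+1} - k a_k + n a_k = 0, i.e. (k+1)^2 a_{k+1} = (k - n) a_k = (k - 10) a_k. The right side vanishes at k = 10, so the series terminates at degree 10.
Standard normalization L_n(0) = 1 gives a_0 = 1. Work upward with a_{k+1} = (k - 10) a_k / (k+1)^2:
  a_1 = (0 - 10)(1) / 1^2 = -10/1 = -10
  a_2 = (1 - 10)(-10) / 2^2 = 90/4 = 45/2
  a_3 = (2 - 10)(45/2) / 3^2 = -180/9 = -20
  a_4 = (3 - 10)(-20) / 4^2 = 140/16 = 35/4
  a_5 = (4 - 10)(35/4) / 5^2 = (-105/2)/25 = -21/10
  a_6 = (5 - 10)(-21/10) / 6^2 = (21/2)/36 = 7/24
  a_7 = (6 - 10)(7/24) / 7^2 = (-7/6)/49 = -1/42
  a_8 = (7 - 10)(-1/42) / 8^2 = (1/14)/64 = 1/896
  a_9 = (8 - 10)(1/896) / 9^2 = (-1/448)/81 = -1/36288
  a_10 = (9 - 10)(-1/36288) / 10^2 = (1/36288)/100 = 1/3628800
Hence L_10(x) = x^10/3628800 - x^9/36288 + x^8/896 - x^7/42 + 7 x^6/24 - 21 x^5/10 + 35 x^4/4 - 20 x^3 + 45 x^2/2 - 10 x + 1.

L_10(x); series = x^10/3628800 - x^9/36288 + x^8/896 - x^7/42 + 7 x^6/24 - 21 x^5/10 + 35 x^4/4 - 20 x^3 + 45 x^2/2 - 10 x + 1


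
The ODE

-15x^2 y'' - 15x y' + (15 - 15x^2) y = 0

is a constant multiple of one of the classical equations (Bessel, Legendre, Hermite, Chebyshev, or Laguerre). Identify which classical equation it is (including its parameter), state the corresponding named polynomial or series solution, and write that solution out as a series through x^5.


All three coefficients share the factor -15; dividing through by -15 gives  x^2 y'' + x y' + (x^2 - 1) y = 0.
This matches the Bessel equation x^2 y'' + x y' + (x^2 - nu^2) y = 0 with nu^2 = 1, so nu = 1; the solution bounded at x = 0 is J_1(x).
Frobenius at x = 0: indicial roots ±nu; for r = nu the recurrence k(k + 2nu) c_k = -c_{k-2} gives the standard series J_nu(x) = sum_{k>=0} (-1)^k / (k! (k+nu)!) (x/2)^(2k+nu). Evaluate the first 3 terms:
  k = 0: (-1)^0 / (0! * 1! * 2^1) x^1 = 1/(1*1*2) x^1 = (1/2) x^1
  k = 1: (-1)^1 / (1! * 2! * 2^3) x^3 = -1/(1*2*8) x^3 = (-1/16) x^3
  k = 2: (-1)^2 / (2! * 3! * 2^5) x^5 = 1/(2*6*32) x^5 = (1/384) x^5
Hence J_1(x) = x^5/384 - x^3/16 + x/2 + ....

J_1(x); series = x^5/384 - x^3/16 + x/2


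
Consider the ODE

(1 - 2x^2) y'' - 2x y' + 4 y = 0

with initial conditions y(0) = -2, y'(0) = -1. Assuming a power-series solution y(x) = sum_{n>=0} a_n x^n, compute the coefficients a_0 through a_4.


Ansatz: y(x) = sum_{n>=0} a_n x^n, so y'(x) = sum_{n>=1} n a_n x^(n-1) and y''(x) = sum_{n>=2} n(n-1) a_n x^(n-2).
Substitute into P(x) y'' + Q(x) y' + R(x) y = 0 with P(x) = 1 - 2x^2, Q(x) = -2x, R(x) = 4, and match powers of x.
Initial conditions: a_0 = -2, a_1 = -1.
Setting the coefficient of each power of x to zero and solving order by order (substituting the coefficients already found):
  x^0: 2 a_2 + 4 a_0 = 0  ->  2 a_2 = -4 a_0 = 8  ->  a_2 = 4
  x^1: 6 a_3 + 2 a_1 = 0  ->  6 a_3 = -2 a_1 = 2  ->  a_3 = 1/3
  x^2: 12 a_4 - 4 a_2 = 0  ->  12 a_4 = 4 a_2 = 16  ->  a_4 = 4/3
Truncated series: y(x) = -2 - x + 4 x^2 + (1/3) x^3 + (4/3) x^4 + O(x^5).

a_0 = -2; a_1 = -1; a_2 = 4; a_3 = 1/3; a_4 = 4/3


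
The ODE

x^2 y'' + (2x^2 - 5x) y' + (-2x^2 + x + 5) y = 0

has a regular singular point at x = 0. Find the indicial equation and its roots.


Divide by x^2 to reach normal form y'' + P_1(x) y' + P_2(x) y = 0 with P_1(x) = 2 - 5/x and P_2(x) = -2 + 1/x + 5/x^2.
x = 0 is a singular point because the y'-coefficient 2 - 5/x has a pole at x = 0 and the y-coefficient -2 + 1/x + 5/x^2 has a pole at x = 0.
It is a regular singular point because x P_1(x) = p(x) = 2x - 5 and x^2 P_2(x) = q(x) = -2x^2 + x + 5 are polynomials, hence analytic at x = 0.
p(0) = -5,  q(0) = 5.
Indicial equation: r(r-1) + p(0) r + q(0) = 0, i.e. r^2 + (p(0) - 1) r + q(0) = 0, i.e. r^2 - 6 r + 5 = 0.
Discriminant: (-6)^2 - 4(5) = 16, so r = (6 ± 4)/2.
Solving: r_1 = 5, r_2 = 1.

indicial: r^2 - 6 r + 5 = 0; roots r_1 = 5, r_2 = 1


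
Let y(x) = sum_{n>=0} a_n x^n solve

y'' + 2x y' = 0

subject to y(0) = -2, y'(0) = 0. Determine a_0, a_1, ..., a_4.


Ansatz: y(x) = sum_{n>=0} a_n x^n, so y'(x) = sum_{n>=1} n a_n x^(n-1) and y''(x) = sum_{n>=2} n(n-1) a_n x^(n-2).
Substitute into P(x) y'' + Q(x) y' + R(x) y = 0 with P(x) = 1, Q(x) = 2x, R(x) = 0, and match powers of x.
Initial conditions: a_0 = -2, a_1 = 0.
Setting the coefficient of each power of x to zero and solving order by order (substituting the coefficients already found):
  x^0: 2 a_2 = 0  ->  a_2 = 0
  x^1: 6 a_3 + 2 a_1 = 0  ->  6 a_3 = -2 a_1 = 0  ->  a_3 = 0
  x^2: 12 a_4 + 4 a_2 = 0  ->  12 a_4 = -4 a_2 = 0  ->  a_4 = 0
Truncated series: y(x) = -2 + O(x^5).

a_0 = -2; a_1 = 0; a_2 = 0; a_3 = 0; a_4 = 0


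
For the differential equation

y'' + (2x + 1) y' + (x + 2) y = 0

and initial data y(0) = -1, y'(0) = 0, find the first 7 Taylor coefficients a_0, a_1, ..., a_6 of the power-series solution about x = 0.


Ansatz: y(x) = sum_{n>=0} a_n x^n, so y'(x) = sum_{n>=1} n a_n x^(n-1) and y''(x) = sum_{n>=2} n(n-1) a_n x^(n-2).
Substitute into P(x) y'' + Q(x) y' + R(x) y = 0 with P(x) = 1, Q(x) = 2x + 1, R(x) = x + 2, and match powers of x.
Initial conditions: a_0 = -1, a_1 = 0.
Setting the coefficient of each power of x to zero and solving order by order (substituting the coefficients already found):
  x^0: 2 a_2 + a_1 + 2 a_0 = 0  ->  2 a_2 = -a_1 - 2 a_0 = 2  ->  a_2 = 1
  x^1: 6 a_3 + 2 a_2 + 4 a_1 + a_0 = 0  ->  6 a_3 = -2 a_2 - 4 a_1 - a_0 = -1  ->  a_3 = -1/6
  x^2: 12 a_4 + 3 a_3 + 6 a_2 + a_1 = 0  ->  12 a_4 = -3 a_3 - 6 a_2 - a_1 = -11/2  ->  a_4 = -11/24
  x^3: 20 a_5 + 4 a_4 + 8 a_3 + a_2 = 0  ->  20 a_5 = -4 a_4 - 8 a_3 - a_2 = 13/6  ->  a_5 = 13/120
  x^4: 30 a_6 + 5 a_5 + 10 a_4 + a_3 = 0  ->  30 a_6 = -5 a_5 - 10 a_4 - a_3 = 101/24  ->  a_6 = 101/720
Truncated series: y(x) = -1 + x^2 - (1/6) x^3 - (11/24) x^4 + (13/120) x^5 + (101/720) x^6 + O(x^7).

a_0 = -1; a_1 = 0; a_2 = 1; a_3 = -1/6; a_4 = -11/24; a_5 = 13/120; a_6 = 101/720


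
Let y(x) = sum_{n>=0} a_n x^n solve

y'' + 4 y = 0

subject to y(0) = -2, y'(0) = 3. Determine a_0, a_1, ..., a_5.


Ansatz: y(x) = sum_{n>=0} a_n x^n, so y'(x) = sum_{n>=1} n a_n x^(n-1) and y''(x) = sum_{n>=2} n(n-1) a_n x^(n-2).
Substitute into P(x) y'' + Q(x) y' + R(x) y = 0 with P(x) = 1, Q(x) = 0, R(x) = 4, and match powers of x.
Initial conditions: a_0 = -2, a_1 = 3.
Setting the coefficient of each power of x to zero and solving order by order (substituting the coefficients already found):
  x^0: 2 a_2 + 4 a_0 = 0  ->  2 a_2 = -4 a_0 = 8  ->  a_2 = 4
  x^1: 6 a_3 + 4 a_1 = 0  ->  6 a_3 = -4 a_1 = -12  ->  a_3 = -2
  x^2: 12 a_4 + 4 a_2 = 0  ->  12 a_4 = -4 a_2 = -16  ->  a_4 = -4/3
  x^3: 20 a_5 + 4 a_3 = 0  ->  20 a_5 = -4 a_3 = 8  ->  a_5 = 2/5
Truncated series: y(x) = -2 + 3 x + 4 x^2 - 2 x^3 - (4/3) x^4 + (2/5) x^5 + O(x^6).

a_0 = -2; a_1 = 3; a_2 = 4; a_3 = -2; a_4 = -4/3; a_5 = 2/5


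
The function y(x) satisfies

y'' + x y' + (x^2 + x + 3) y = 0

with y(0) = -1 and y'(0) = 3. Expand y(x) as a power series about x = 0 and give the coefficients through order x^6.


Ansatz: y(x) = sum_{n>=0} a_n x^n, so y'(x) = sum_{n>=1} n a_n x^(n-1) and y''(x) = sum_{n>=2} n(n-1) a_n x^(n-2).
Substitute into P(x) y'' + Q(x) y' + R(x) y = 0 with P(x) = 1, Q(x) = x, R(x) = x^2 + x + 3, and match powers of x.
Initial conditions: a_0 = -1, a_1 = 3.
Setting the coefficient of each power of x to zero and solving order by order (substituting the coefficients already found):
  x^0: 2 a_2 + 3 a_0 = 0  ->  2 a_2 = -3 a_0 = 3  ->  a_2 = 3/2
  x^1: 6 a_3 + 4 a_1 + a_0 = 0  ->  6 a_3 = -4 a_1 - a_0 = -11  ->  a_3 = -11/6
  x^2: 12 a_4 + 5 a_2 + a_1 + a_0 = 0  ->  12 a_4 = -5 a_2 - a_1 - a_0 = -19/2  ->  a_4 = -19/24
  x^3: 20 a_5 + 6 a_3 + a_2 + a_1 = 0  ->  20 a_5 = -6 a_3 - a_2 - a_1 = 13/2  ->  a_5 = 13/40
  x^4: 30 a_6 + 7 a_4 + a_3 + a_2 = 0  ->  30 a_6 = -7 a_4 - a_3 - a_2 = 47/8  ->  a_6 = 47/240
Truncated series: y(x) = -1 + 3 x + (3/2) x^2 - (11/6) x^3 - (19/24) x^4 + (13/40) x^5 + (47/240) x^6 + O(x^7).

a_0 = -1; a_1 = 3; a_2 = 3/2; a_3 = -11/6; a_4 = -19/24; a_5 = 13/40; a_6 = 47/240


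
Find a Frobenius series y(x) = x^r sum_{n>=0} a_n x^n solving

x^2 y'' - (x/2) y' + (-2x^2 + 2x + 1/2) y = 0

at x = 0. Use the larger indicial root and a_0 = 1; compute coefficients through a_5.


Write in Frobenius form y'' + (p(x)/x) y' + (q(x)/x^2) y = 0:
  p(x) = -1/2,  q(x) = -2x^2 + 2x + 1/2.
Indicial equation: r(r-1) + (-1/2) r + (1/2) = 0 -> roots r_1 = 1, r_2 = 1/2.
Take r = r_1 = 1. Let y(x) = x^r sum_{n>=0} a_n x^n with a_0 = 1.
Substitute y = x^r sum a_n x^n and match x^{r+n}. The recurrence is
  D(n) a_n + 2 a_{n-1} - 2 a_{n-2} = 0,  where D(n) = (r+n)(r+n-1) + (-1/2)(r+n) + (1/2).
  a_n = [-2 a_{n-1} + 2 a_{n-2}] / D(n).
Since the indicial polynomial factors as (r - r_1)(r - r_2), D(n) = (r_1 + n - r_1)(r_1 + n - r_2) = n(n + 1/2).
Evaluating step by step (a_0 = 1):
  n = 1: D(1) = 1(1 + 1/2) = 3/2; numerator = -2(1) = -2; a_1 = (-2)/(3/2) = -4/3
  n = 2: D(2) = 2(2 + 1/2) = 5; numerator = -2(-4/3) + 2(1) = 14/3; a_2 = (14/3)/(5) = 14/15
  n = 3: D(3) = 3(3 + 1/2) = 21/2; numerator = -2(14/15) + 2(-4/3) = -68/15; a_3 = (-68/15)/(21/2) = -136/315
  n = 4: D(4) = 4(4 + 1/2) = 18; numerator = -2(-136/315) + 2(14/15) = 172/63; a_4 = (172/63)/(18) = 86/567
  n = 5: D(5) = 5(5 + 1/2) = 55/2; numerator = -2(86/567) + 2(-136/315) = -3308/2835; a_5 = (-3308/2835)/(55/2) = -6616/155925

r = 1; a_0 = 1; a_1 = -4/3; a_2 = 14/15; a_3 = -136/315; a_4 = 86/567; a_5 = -6616/155925


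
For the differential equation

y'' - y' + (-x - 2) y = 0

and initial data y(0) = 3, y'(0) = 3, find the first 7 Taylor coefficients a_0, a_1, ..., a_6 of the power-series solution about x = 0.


Ansatz: y(x) = sum_{n>=0} a_n x^n, so y'(x) = sum_{n>=1} n a_n x^(n-1) and y''(x) = sum_{n>=2} n(n-1) a_n x^(n-2).
Substitute into P(x) y'' + Q(x) y' + R(x) y = 0 with P(x) = 1, Q(x) = -1, R(x) = -x - 2, and match powers of x.
Initial conditions: a_0 = 3, a_1 = 3.
Setting the coefficient of each power of x to zero and solving order by order (substituting the coefficients already found):
  x^0: 2 a_2 - a_1 - 2 a_0 = 0  ->  2 a_2 = a_1 + 2 a_0 = 9  ->  a_2 = 9/2
  x^1: 6 a_3 - 2 a_2 - 2 a_1 - a_0 = 0  ->  6 a_3 = 2 a_2 + 2 a_1 + a_0 = 18  ->  a_3 = 3
  x^2: 12 a_4 - 3 a_3 - 2 a_2 - a_1 = 0  ->  12 a_4 = 3 a_3 + 2 a_2 + a_1 = 21  ->  a_4 = 7/4
  x^3: 20 a_5 - 4 a_4 - 2 a_3 - a_2 = 0  ->  20 a_5 = 4 a_4 + 2 a_3 + a_2 = 35/2  ->  a_5 = 7/8
  x^4: 30 a_6 - 5 a_5 - 2 a_4 - a_3 = 0  ->  30 a_6 = 5 a_5 + 2 a_4 + a_3 = 87/8  ->  a_6 = 29/80
Truncated series: y(x) = 3 + 3 x + (9/2) x^2 + 3 x^3 + (7/4) x^4 + (7/8) x^5 + (29/80) x^6 + O(x^7).

a_0 = 3; a_1 = 3; a_2 = 9/2; a_3 = 3; a_4 = 7/4; a_5 = 7/8; a_6 = 29/80


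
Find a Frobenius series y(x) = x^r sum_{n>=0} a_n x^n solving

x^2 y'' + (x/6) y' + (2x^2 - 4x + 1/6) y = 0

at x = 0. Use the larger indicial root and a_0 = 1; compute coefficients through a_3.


Write in Frobenius form y'' + (p(x)/x) y' + (q(x)/x^2) y = 0:
  p(x) = 1/6,  q(x) = 2x^2 - 4x + 1/6.
Indicial equation: r(r-1) + (1/6) r + (1/6) = 0 -> roots r_1 = 1/2, r_2 = 1/3.
Take r = r_1 = 1/2. Let y(x) = x^r sum_{n>=0} a_n x^n with a_0 = 1.
Substitute y = x^r sum a_n x^n and match x^{r+n}. The recurrence is
  D(n) a_n - 4 a_{n-1} + 2 a_{n-2} = 0,  where D(n) = (r+n)(r+n-1) + (1/6)(r+n) + (1/6).
  a_n = [4 a_{n-1} - 2 a_{n-2}] / D(n).
Since the indicial polynomial factors as (r - r_1)(r - r_2), D(n) = (r_1 + n - r_1)(r_1 + n - r_2) = n(n + 1/6).
Evaluating step by step (a_0 = 1):
  n = 1: D(1) = 1(1 + 1/6) = 7/6; numerator = 4(1) = 4; a_1 = (4)/(7/6) = 24/7
  n = 2: D(2) = 2(2 + 1/6) = 13/3; numerator = 4(24/7) - 2(1) = 82/7; a_2 = (82/7)/(13/3) = 246/91
  n = 3: D(3) = 3(3 + 1/6) = 19/2; numerator = 4(246/91) - 2(24/7) = 360/91; a_3 = (360/91)/(19/2) = 720/1729

r = 1/2; a_0 = 1; a_1 = 24/7; a_2 = 246/91; a_3 = 720/1729


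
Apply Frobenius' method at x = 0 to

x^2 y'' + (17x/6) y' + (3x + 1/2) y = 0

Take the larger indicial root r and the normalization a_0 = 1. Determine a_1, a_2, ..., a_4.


Write in Frobenius form y'' + (p(x)/x) y' + (q(x)/x^2) y = 0:
  p(x) = 17/6,  q(x) = 3x + 1/2.
Indicial equation: r(r-1) + (17/6) r + (1/2) = 0 -> roots r_1 = -1/3, r_2 = -3/2.
Take r = r_1 = -1/3. Let y(x) = x^r sum_{n>=0} a_n x^n with a_0 = 1.
Substitute y = x^r sum a_n x^n and match x^{r+n}. The recurrence is
  D(n) a_n + 3 a_{n-1} = 0,  where D(n) = (r+n)(r+n-1) + (17/6)(r+n) + (1/2).
  a_n = -3 / D(n) * a_{n-1}.
Since the indicial polynomial factors as (r - r_1)(r - r_2), D(n) = (r_1 + n - r_1)(r_1 + n - r_2) = n(n + 7/6).
Evaluating step by step (a_0 = 1):
  n = 1: D(1) = 1(1 + 7/6) = 13/6; numerator = -3(1) = -3; a_1 = (-3)/(13/6) = -18/13
  n = 2: D(2) = 2(2 + 7/6) = 19/3; numerator = -3(-18/13) = 54/13; a_2 = (54/13)/(19/3) = 162/247
  n = 3: D(3) = 3(3 + 7/6) = 25/2; numerator = -3(162/247) = -486/247; a_3 = (-486/247)/(25/2) = -972/6175
  n = 4: D(4) = 4(4 + 7/6) = 62/3; numerator = -3(-972/6175) = 2916/6175; a_4 = (2916/6175)/(62/3) = 4374/191425

r = -1/3; a_0 = 1; a_1 = -18/13; a_2 = 162/247; a_3 = -972/6175; a_4 = 4374/191425


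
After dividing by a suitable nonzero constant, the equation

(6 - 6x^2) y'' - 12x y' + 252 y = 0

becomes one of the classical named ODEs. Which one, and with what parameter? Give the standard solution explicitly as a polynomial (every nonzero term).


All three coefficients share the factor 6; dividing through by 6 gives  (1 - x^2) y'' - 2x y' + 42 y = 0.
This matches the Legendre equation (1 - x^2) y'' - 2x y' + n(n+1) y = 0 (note the -2x y' term) with n(n+1) = 42, so n = 6; the polynomial solution is P_6(x).
With y = sum_k a_k x^k, matching x^k gives (k+2)(k+1) a_{k+2} = [k(k+1) - n(n+1)] a_k = (k - 6)(k + 7) a_k. The right side vanishes at k = 6, so the series with the parity of 6 terminates at degree 6.
Standard normalization (P_n(1) = 1): leading coefficient (2n)!/(2^n (n!)^2) = 479001600/(64*518400) = 231/16, so a_6 = 231/16. Work downward with a_k = (k+1)(k+2) a_{k+2} / ((k - 6)(k + 7)):
  a_4 = (5)(6)(231/16) / ((4 - 6)(4 + 7)) = (3465/8)/(-22) = -315/16
  a_2 = (3)(4)(-315/16) / ((2 - 6)(2 + 7)) = (-945/4)/(-36) = 105/16
  a_0 = (1)(2)(105/16) / ((0 - 6)(0 + 7)) = (105/8)/(-42) = -5/16
Hence P_6(x) = 231 x^6/16 - 315 x^4/16 + 105 x^2/16 - 5/16.

P_6(x); series = 231 x^6/16 - 315 x^4/16 + 105 x^2/16 - 5/16


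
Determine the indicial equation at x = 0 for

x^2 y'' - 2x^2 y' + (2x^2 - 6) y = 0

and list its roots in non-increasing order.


Divide by x^2 to reach normal form y'' + P_1(x) y' + P_2(x) y = 0 with P_1(x) = -2 and P_2(x) = 2 - 6/x^2.
x = 0 is a singular point because the y-coefficient 2 - 6/x^2 has a pole at x = 0.
It is a regular singular point because x P_1(x) = p(x) = -2x and x^2 P_2(x) = q(x) = 2x^2 - 6 are polynomials, hence analytic at x = 0.
p(0) = 0,  q(0) = -6.
Indicial equation: r(r-1) + p(0) r + q(0) = 0, i.e. r^2 + (p(0) - 1) r + q(0) = 0, i.e. r^2 - 1 r - 6 = 0.
Discriminant: (-1)^2 - 4(-6) = 25, so r = (1 ± 5)/2.
Solving: r_1 = 3, r_2 = -2.

indicial: r^2 - 1 r - 6 = 0; roots r_1 = 3, r_2 = -2


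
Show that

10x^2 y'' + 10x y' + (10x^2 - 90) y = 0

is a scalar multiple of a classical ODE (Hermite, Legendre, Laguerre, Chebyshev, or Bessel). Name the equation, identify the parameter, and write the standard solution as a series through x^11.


All three coefficients share the factor 10; dividing through by 10 gives  x^2 y'' + x y' + (x^2 - 9) y = 0.
This matches the Bessel equation x^2 y'' + x y' + (x^2 - nu^2) y = 0 with nu^2 = 9, so nu = 3; the solution bounded at x = 0 is J_3(x).
Frobenius at x = 0: indicial roots ±nu; for r = nu the recurrence k(k + 2nu) c_k = -c_{k-2} gives the standard series J_nu(x) = sum_{k>=0} (-1)^k / (k! (k+nu)!) (x/2)^(2k+nu). Evaluate the first 5 terms:
  k = 0: (-1)^0 / (0! * 3! * 2^3) x^3 = 1/(1*6*8) x^3 = (1/48) x^3
  k = 1: (-1)^1 / (1! * 4! * 2^5) x^5 = -1/(1*24*32) x^5 = (-1/768) x^5
  k = 2: (-1)^2 / (2! * 5! * 2^7) x^7 = 1/(2*120*128) x^7 = (1/30720) x^7
  k = 3: (-1)^3 / (3! * 6! * 2^9) x^9 = -1/(6*720*512) x^9 = (-1/2211840) x^9
  k = 4: (-1)^4 / (4! * 7! * 2^11) x^11 = 1/(24*5040*2048) x^11 = (1/247726080) x^11
Hence J_3(x) = x^11/247726080 - x^9/2211840 + x^7/30720 - x^5/768 + x^3/48 + ....

J_3(x); series = x^11/247726080 - x^9/2211840 + x^7/30720 - x^5/768 + x^3/48


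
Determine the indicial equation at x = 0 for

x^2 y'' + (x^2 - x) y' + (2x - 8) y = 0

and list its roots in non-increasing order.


Divide by x^2 to reach normal form y'' + P_1(x) y' + P_2(x) y = 0 with P_1(x) = 1 - 1/x and P_2(x) = 2/x - 8/x^2.
x = 0 is a singular point because the y'-coefficient 1 - 1/x has a pole at x = 0 and the y-coefficient 2/x - 8/x^2 has a pole at x = 0.
It is a regular singular point because x P_1(x) = p(x) = x - 1 and x^2 P_2(x) = q(x) = 2x - 8 are polynomials, hence analytic at x = 0.
p(0) = -1,  q(0) = -8.
Indicial equation: r(r-1) + p(0) r + q(0) = 0, i.e. r^2 + (p(0) - 1) r + q(0) = 0, i.e. r^2 - 2 r - 8 = 0.
Discriminant: (-2)^2 - 4(-8) = 36, so r = (2 ± 6)/2.
Solving: r_1 = 4, r_2 = -2.

indicial: r^2 - 2 r - 8 = 0; roots r_1 = 4, r_2 = -2


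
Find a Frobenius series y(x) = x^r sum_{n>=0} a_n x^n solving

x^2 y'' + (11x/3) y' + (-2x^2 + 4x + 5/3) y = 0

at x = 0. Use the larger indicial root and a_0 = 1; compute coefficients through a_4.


Write in Frobenius form y'' + (p(x)/x) y' + (q(x)/x^2) y = 0:
  p(x) = 11/3,  q(x) = -2x^2 + 4x + 5/3.
Indicial equation: r(r-1) + (11/3) r + (5/3) = 0 -> roots r_1 = -1, r_2 = -5/3.
Take r = r_1 = -1. Let y(x) = x^r sum_{n>=0} a_n x^n with a_0 = 1.
Substitute y = x^r sum a_n x^n and match x^{r+n}. The recurrence is
  D(n) a_n + 4 a_{n-1} - 2 a_{n-2} = 0,  where D(n) = (r+n)(r+n-1) + (11/3)(r+n) + (5/3).
  a_n = [-4 a_{n-1} + 2 a_{n-2}] / D(n).
Since the indicial polynomial factors as (r - r_1)(r - r_2), D(n) = (r_1 + n - r_1)(r_1 + n - r_2) = n(n + 2/3).
Evaluating step by step (a_0 = 1):
  n = 1: D(1) = 1(1 + 2/3) = 5/3; numerator = -4(1) = -4; a_1 = (-4)/(5/3) = -12/5
  n = 2: D(2) = 2(2 + 2/3) = 16/3; numerator = -4(-12/5) + 2(1) = 58/5; a_2 = (58/5)/(16/3) = 87/40
  n = 3: D(3) = 3(3 + 2/3) = 11; numerator = -4(87/40) + 2(-12/5) = -27/2; a_3 = (-27/2)/(11) = -27/22
  n = 4: D(4) = 4(4 + 2/3) = 56/3; numerator = -4(-27/22) + 2(87/40) = 2037/220; a_4 = (2037/220)/(56/3) = 873/1760

r = -1; a_0 = 1; a_1 = -12/5; a_2 = 87/40; a_3 = -27/22; a_4 = 873/1760


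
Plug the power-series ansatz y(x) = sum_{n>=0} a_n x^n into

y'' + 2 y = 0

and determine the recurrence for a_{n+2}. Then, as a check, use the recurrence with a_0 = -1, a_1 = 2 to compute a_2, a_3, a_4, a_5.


Substitute y = sum_n a_n x^n into y'' + (const) y = 0.
y''(x) = sum_{n>=0} (n+2)(n+1) a_{n+2} x^n.
The ODE becomes sum_n [(n+2)(n+1) a_{n+2} + 2 a_n] x^n = 0.
Setting each coefficient to zero gives the recurrence:
  (n+2)(n+1) a_{n+2} + 2 a_n = 0,
  a_{n+2} = -2 / ((n+1)(n+2)) a_n.

Check with a_0 = -1, a_1 = 2 (apply the recurrence for n = 0, 1, 2, 3): a_0 = -1, a_1 = 2, a_2 = 1, a_3 = -2/3, a_4 = -1/6, a_5 = 1/15.

a_{n+2} = -2/((n+1)(n+2)) * a_n; check: a_0 = -1, a_1 = 2, a_2 = 1, a_3 = -2/3, a_4 = -1/6, a_5 = 1/15


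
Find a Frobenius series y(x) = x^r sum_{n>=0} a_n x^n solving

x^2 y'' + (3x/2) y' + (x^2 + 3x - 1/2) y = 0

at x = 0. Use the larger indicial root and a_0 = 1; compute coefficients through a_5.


Write in Frobenius form y'' + (p(x)/x) y' + (q(x)/x^2) y = 0:
  p(x) = 3/2,  q(x) = x^2 + 3x - 1/2.
Indicial equation: r(r-1) + (3/2) r + (-1/2) = 0 -> roots r_1 = 1/2, r_2 = -1.
Take r = r_1 = 1/2. Let y(x) = x^r sum_{n>=0} a_n x^n with a_0 = 1.
Substitute y = x^r sum a_n x^n and match x^{r+n}. The recurrence is
  D(n) a_n + 3 a_{n-1} + 1 a_{n-2} = 0,  where D(n) = (r+n)(r+n-1) + (3/2)(r+n) + (-1/2).
  a_n = [-3 a_{n-1} - 1 a_{n-2}] / D(n).
Since the indicial polynomial factors as (r - r_1)(r - r_2), D(n) = (r_1 + n - r_1)(r_1 + n - r_2) = n(n + 3/2).
Evaluating step by step (a_0 = 1):
  n = 1: D(1) = 1(1 + 3/2) = 5/2; numerator = -3(1) = -3; a_1 = (-3)/(5/2) = -6/5
  n = 2: D(2) = 2(2 + 3/2) = 7; numerator = -3(-6/5) - 1(1) = 13/5; a_2 = (13/5)/(7) = 13/35
  n = 3: D(3) = 3(3 + 3/2) = 27/2; numerator = -3(13/35) - 1(-6/5) = 3/35; a_3 = (3/35)/(27/2) = 2/315
  n = 4: D(4) = 4(4 + 3/2) = 22; numerator = -3(2/315) - 1(13/35) = -41/105; a_4 = (-41/105)/(22) = -41/2310
  n = 5: D(5) = 5(5 + 3/2) = 65/2; numerator = -3(-41/2310) - 1(2/315) = 65/1386; a_5 = (65/1386)/(65/2) = 1/693

r = 1/2; a_0 = 1; a_1 = -6/5; a_2 = 13/35; a_3 = 2/315; a_4 = -41/2310; a_5 = 1/693


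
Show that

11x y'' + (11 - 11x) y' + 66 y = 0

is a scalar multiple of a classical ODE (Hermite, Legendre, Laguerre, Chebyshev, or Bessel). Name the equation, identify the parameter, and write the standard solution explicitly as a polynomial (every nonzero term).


All three coefficients share the factor 11; dividing through by 11 gives  x y'' + (1 - x) y' + 6 y = 0.
This matches the Laguerre equation x y'' + (1 - x) y' + n y = 0 with n = 6; the polynomial solution is L_6(x).
With y = sum_k a_k x^k, matching x^k gives (k+1)k a_{k+1} + (k+1) a_{k+1} - k a_k + n a_k = 0, i.e. (k+1)^2 a_{k+1} = (k - n) a_k = (k - 6) a_k. The right side vanishes at k = 6, so the series terminates at degree 6.
Standard normalization L_n(0) = 1 gives a_0 = 1. Work upward with a_{k+1} = (k - 6) a_k / (k+1)^2:
  a_1 = (0 - 6)(1) / 1^2 = -6/1 = -6
  a_2 = (1 - 6)(-6) / 2^2 = 30/4 = 15/2
  a_3 = (2 - 6)(15/2) / 3^2 = -30/9 = -10/3
  a_4 = (3 - 6)(-10/3) / 4^2 = 10/16 = 5/8
  a_5 = (4 - 6)(5/8) / 5^2 = (-5/4)/25 = -1/20
  a_6 = (5 - 6)(-1/20) / 6^2 = (1/20)/36 = 1/720
Hence L_6(x) = x^6/720 - x^5/20 + 5 x^4/8 - 10 x^3/3 + 15 x^2/2 - 6 x + 1.

L_6(x); series = x^6/720 - x^5/20 + 5 x^4/8 - 10 x^3/3 + 15 x^2/2 - 6 x + 1


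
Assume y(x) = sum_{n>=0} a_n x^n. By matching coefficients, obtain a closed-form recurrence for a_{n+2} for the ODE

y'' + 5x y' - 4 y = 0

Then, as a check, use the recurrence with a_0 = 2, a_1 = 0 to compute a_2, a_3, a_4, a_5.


Substitute y = sum_n a_n x^n.
y''(x) has coefficient (n+2)(n+1) a_{n+2} at x^n;
5 x y'(x) has coefficient 5 n a_n at x^n (shift);
-4 y(x) has coefficient -4 a_n at x^n.
Matching x^n: (n+2)(n+1) a_{n+2} + (5n - 4) a_n = 0.
Thus a_{n+2} = (-5n + 4) / ((n+1)(n+2)) * a_n.

Check with a_0 = 2, a_1 = 0 (apply the recurrence for n = 0, 1, 2, 3): a_0 = 2, a_1 = 0, a_2 = 4, a_3 = 0, a_4 = -2, a_5 = 0.

a_(n+2) = (-5n + 4) / ((n+1)(n+2)) * a_n; check: a_0 = 2, a_1 = 0, a_2 = 4, a_3 = 0, a_4 = -2, a_5 = 0


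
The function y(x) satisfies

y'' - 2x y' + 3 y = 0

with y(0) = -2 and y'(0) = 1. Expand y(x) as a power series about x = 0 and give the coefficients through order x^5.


Ansatz: y(x) = sum_{n>=0} a_n x^n, so y'(x) = sum_{n>=1} n a_n x^(n-1) and y''(x) = sum_{n>=2} n(n-1) a_n x^(n-2).
Substitute into P(x) y'' + Q(x) y' + R(x) y = 0 with P(x) = 1, Q(x) = -2x, R(x) = 3, and match powers of x.
Initial conditions: a_0 = -2, a_1 = 1.
Setting the coefficient of each power of x to zero and solving order by order (substituting the coefficients already found):
  x^0: 2 a_2 + 3 a_0 = 0  ->  2 a_2 = -3 a_0 = 6  ->  a_2 = 3
  x^1: 6 a_3 + a_1 = 0  ->  6 a_3 = -a_1 = -1  ->  a_3 = -1/6
  x^2: 12 a_4 - a_2 = 0  ->  12 a_4 = a_2 = 3  ->  a_4 = 1/4
  x^3: 20 a_5 - 3 a_3 = 0  ->  20 a_5 = 3 a_3 = -1/2  ->  a_5 = -1/40
Truncated series: y(x) = -2 + x + 3 x^2 - (1/6) x^3 + (1/4) x^4 - (1/40) x^5 + O(x^6).

a_0 = -2; a_1 = 1; a_2 = 3; a_3 = -1/6; a_4 = 1/4; a_5 = -1/40


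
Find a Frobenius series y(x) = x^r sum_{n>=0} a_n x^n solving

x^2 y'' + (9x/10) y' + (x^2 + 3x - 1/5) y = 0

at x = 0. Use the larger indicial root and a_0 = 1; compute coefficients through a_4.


Write in Frobenius form y'' + (p(x)/x) y' + (q(x)/x^2) y = 0:
  p(x) = 9/10,  q(x) = x^2 + 3x - 1/5.
Indicial equation: r(r-1) + (9/10) r + (-1/5) = 0 -> roots r_1 = 1/2, r_2 = -2/5.
Take r = r_1 = 1/2. Let y(x) = x^r sum_{n>=0} a_n x^n with a_0 = 1.
Substitute y = x^r sum a_n x^n and match x^{r+n}. The recurrence is
  D(n) a_n + 3 a_{n-1} + 1 a_{n-2} = 0,  where D(n) = (r+n)(r+n-1) + (9/10)(r+n) + (-1/5).
  a_n = [-3 a_{n-1} - 1 a_{n-2}] / D(n).
Since the indicial polynomial factors as (r - r_1)(r - r_2), D(n) = (r_1 + n - r_1)(r_1 + n - r_2) = n(n + 9/10).
Evaluating step by step (a_0 = 1):
  n = 1: D(1) = 1(1 + 9/10) = 19/10; numerator = -3(1) = -3; a_1 = (-3)/(19/10) = -30/19
  n = 2: D(2) = 2(2 + 9/10) = 29/5; numerator = -3(-30/19) - 1(1) = 71/19; a_2 = (71/19)/(29/5) = 355/551
  n = 3: D(3) = 3(3 + 9/10) = 117/10; numerator = -3(355/551) - 1(-30/19) = -195/551; a_3 = (-195/551)/(117/10) = -50/1653
  n = 4: D(4) = 4(4 + 9/10) = 98/5; numerator = -3(-50/1653) - 1(355/551) = -305/551; a_4 = (-305/551)/(98/5) = -1525/53998

r = 1/2; a_0 = 1; a_1 = -30/19; a_2 = 355/551; a_3 = -50/1653; a_4 = -1525/53998


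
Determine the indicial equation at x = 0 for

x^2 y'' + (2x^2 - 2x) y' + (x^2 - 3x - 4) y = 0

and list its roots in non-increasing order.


Divide by x^2 to reach normal form y'' + P_1(x) y' + P_2(x) y = 0 with P_1(x) = 2 - 2/x and P_2(x) = 1 - 3/x - 4/x^2.
x = 0 is a singular point because the y'-coefficient 2 - 2/x has a pole at x = 0 and the y-coefficient 1 - 3/x - 4/x^2 has a pole at x = 0.
It is a regular singular point because x P_1(x) = p(x) = 2x - 2 and x^2 P_2(x) = q(x) = x^2 - 3x - 4 are polynomials, hence analytic at x = 0.
p(0) = -2,  q(0) = -4.
Indicial equation: r(r-1) + p(0) r + q(0) = 0, i.e. r^2 + (p(0) - 1) r + q(0) = 0, i.e. r^2 - 3 r - 4 = 0.
Discriminant: (-3)^2 - 4(-4) = 25, so r = (3 ± 5)/2.
Solving: r_1 = 4, r_2 = -1.

indicial: r^2 - 3 r - 4 = 0; roots r_1 = 4, r_2 = -1


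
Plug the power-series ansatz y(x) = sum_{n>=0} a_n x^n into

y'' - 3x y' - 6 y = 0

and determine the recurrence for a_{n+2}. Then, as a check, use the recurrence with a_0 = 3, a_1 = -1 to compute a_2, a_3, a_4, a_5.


Substitute y = sum_n a_n x^n.
y''(x) has coefficient (n+2)(n+1) a_{n+2} at x^n;
-3 x y'(x) has coefficient -3 n a_n at x^n (shift);
-6 y(x) has coefficient -6 a_n at x^n.
Matching x^n: (n+2)(n+1) a_{n+2} + (-3n - 6) a_n = 0.
Thus a_{n+2} = (3n + 6) / ((n+1)(n+2)) * a_n.

Check with a_0 = 3, a_1 = -1 (apply the recurrence for n = 0, 1, 2, 3): a_0 = 3, a_1 = -1, a_2 = 9, a_3 = -3/2, a_4 = 9, a_5 = -9/8.

a_(n+2) = (3n + 6) / ((n+1)(n+2)) * a_n; check: a_0 = 3, a_1 = -1, a_2 = 9, a_3 = -3/2, a_4 = 9, a_5 = -9/8


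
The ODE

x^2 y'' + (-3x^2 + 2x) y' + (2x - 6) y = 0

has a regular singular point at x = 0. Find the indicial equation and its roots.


Divide by x^2 to reach normal form y'' + P_1(x) y' + P_2(x) y = 0 with P_1(x) = -3 + 2/x and P_2(x) = 2/x - 6/x^2.
x = 0 is a singular point because the y'-coefficient -3 + 2/x has a pole at x = 0 and the y-coefficient 2/x - 6/x^2 has a pole at x = 0.
It is a regular singular point because x P_1(x) = p(x) = 2 - 3x and x^2 P_2(x) = q(x) = 2x - 6 are polynomials, hence analytic at x = 0.
p(0) = 2,  q(0) = -6.
Indicial equation: r(r-1) + p(0) r + q(0) = 0, i.e. r^2 + (p(0) - 1) r + q(0) = 0, i.e. r^2 + 1 r - 6 = 0.
Discriminant: (1)^2 - 4(-6) = 25, so r = (-1 ± 5)/2.
Solving: r_1 = 2, r_2 = -3.

indicial: r^2 + 1 r - 6 = 0; roots r_1 = 2, r_2 = -3


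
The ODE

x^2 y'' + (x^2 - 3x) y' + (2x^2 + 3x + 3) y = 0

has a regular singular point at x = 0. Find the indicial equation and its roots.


Divide by x^2 to reach normal form y'' + P_1(x) y' + P_2(x) y = 0 with P_1(x) = 1 - 3/x and P_2(x) = 2 + 3/x + 3/x^2.
x = 0 is a singular point because the y'-coefficient 1 - 3/x has a pole at x = 0 and the y-coefficient 2 + 3/x + 3/x^2 has a pole at x = 0.
It is a regular singular point because x P_1(x) = p(x) = x - 3 and x^2 P_2(x) = q(x) = 2x^2 + 3x + 3 are polynomials, hence analytic at x = 0.
p(0) = -3,  q(0) = 3.
Indicial equation: r(r-1) + p(0) r + q(0) = 0, i.e. r^2 + (p(0) - 1) r + q(0) = 0, i.e. r^2 - 4 r + 3 = 0.
Discriminant: (-4)^2 - 4(3) = 4, so r = (4 ± 2)/2.
Solving: r_1 = 3, r_2 = 1.

indicial: r^2 - 4 r + 3 = 0; roots r_1 = 3, r_2 = 1


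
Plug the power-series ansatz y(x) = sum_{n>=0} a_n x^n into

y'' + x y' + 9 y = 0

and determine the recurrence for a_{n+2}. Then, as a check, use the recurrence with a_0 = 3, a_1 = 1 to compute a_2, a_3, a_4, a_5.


Substitute y = sum_n a_n x^n.
y''(x) has coefficient (n+2)(n+1) a_{n+2} at x^n;
x y'(x) has coefficient n a_n at x^n (shift);
9 y(x) has coefficient 9 a_n at x^n.
Matching x^n: (n+2)(n+1) a_{n+2} + (n + 9) a_n = 0.
Thus a_{n+2} = (-n - 9) / ((n+1)(n+2)) * a_n.

Check with a_0 = 3, a_1 = 1 (apply the recurrence for n = 0, 1, 2, 3): a_0 = 3, a_1 = 1, a_2 = -27/2, a_3 = -5/3, a_4 = 99/8, a_5 = 1.

a_(n+2) = (-n - 9) / ((n+1)(n+2)) * a_n; check: a_0 = 3, a_1 = 1, a_2 = -27/2, a_3 = -5/3, a_4 = 99/8, a_5 = 1


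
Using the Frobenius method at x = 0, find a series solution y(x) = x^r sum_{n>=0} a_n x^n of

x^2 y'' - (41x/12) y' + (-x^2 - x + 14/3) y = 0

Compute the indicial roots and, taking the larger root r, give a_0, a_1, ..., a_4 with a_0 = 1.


Write in Frobenius form y'' + (p(x)/x) y' + (q(x)/x^2) y = 0:
  p(x) = -41/12,  q(x) = -x^2 - x + 14/3.
Indicial equation: r(r-1) + (-41/12) r + (14/3) = 0 -> roots r_1 = 8/3, r_2 = 7/4.
Take r = r_1 = 8/3. Let y(x) = x^r sum_{n>=0} a_n x^n with a_0 = 1.
Substitute y = x^r sum a_n x^n and match x^{r+n}. The recurrence is
  D(n) a_n - 1 a_{n-1} - 1 a_{n-2} = 0,  where D(n) = (r+n)(r+n-1) + (-41/12)(r+n) + (14/3).
  a_n = [1 a_{n-1} + 1 a_{n-2}] / D(n).
Since the indicial polynomial factors as (r - r_1)(r - r_2), D(n) = (r_1 + n - r_1)(r_1 + n - r_2) = n(n + 11/12).
Evaluating step by step (a_0 = 1):
  n = 1: D(1) = 1(1 + 11/12) = 23/12; numerator = 1(1) = 1; a_1 = (1)/(23/12) = 12/23
  n = 2: D(2) = 2(2 + 11/12) = 35/6; numerator = 1(12/23) + 1(1) = 35/23; a_2 = (35/23)/(35/6) = 6/23
  n = 3: D(3) = 3(3 + 11/12) = 47/4; numerator = 1(6/23) + 1(12/23) = 18/23; a_3 = (18/23)/(47/4) = 72/1081
  n = 4: D(4) = 4(4 + 11/12) = 59/3; numerator = 1(72/1081) + 1(6/23) = 354/1081; a_4 = (354/1081)/(59/3) = 18/1081

r = 8/3; a_0 = 1; a_1 = 12/23; a_2 = 6/23; a_3 = 72/1081; a_4 = 18/1081


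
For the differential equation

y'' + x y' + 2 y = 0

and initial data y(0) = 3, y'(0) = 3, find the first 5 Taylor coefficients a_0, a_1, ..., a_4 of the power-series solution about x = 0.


Ansatz: y(x) = sum_{n>=0} a_n x^n, so y'(x) = sum_{n>=1} n a_n x^(n-1) and y''(x) = sum_{n>=2} n(n-1) a_n x^(n-2).
Substitute into P(x) y'' + Q(x) y' + R(x) y = 0 with P(x) = 1, Q(x) = x, R(x) = 2, and match powers of x.
Initial conditions: a_0 = 3, a_1 = 3.
Setting the coefficient of each power of x to zero and solving order by order (substituting the coefficients already found):
  x^0: 2 a_2 + 2 a_0 = 0  ->  2 a_2 = -2 a_0 = -6  ->  a_2 = -3
  x^1: 6 a_3 + 3 a_1 = 0  ->  6 a_3 = -3 a_1 = -9  ->  a_3 = -3/2
  x^2: 12 a_4 + 4 a_2 = 0  ->  12 a_4 = -4 a_2 = 12  ->  a_4 = 1
Truncated series: y(x) = 3 + 3 x - 3 x^2 - (3/2) x^3 + x^4 + O(x^5).

a_0 = 3; a_1 = 3; a_2 = -3; a_3 = -3/2; a_4 = 1


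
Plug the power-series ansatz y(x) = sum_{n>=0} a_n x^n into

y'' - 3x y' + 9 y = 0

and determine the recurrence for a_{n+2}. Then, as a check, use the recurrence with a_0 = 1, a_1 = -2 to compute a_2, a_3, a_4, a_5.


Substitute y = sum_n a_n x^n.
y''(x) has coefficient (n+2)(n+1) a_{n+2} at x^n;
-3 x y'(x) has coefficient -3 n a_n at x^n (shift);
9 y(x) has coefficient 9 a_n at x^n.
Matching x^n: (n+2)(n+1) a_{n+2} + (-3n + 9) a_n = 0.
Thus a_{n+2} = (3n - 9) / ((n+1)(n+2)) * a_n.

Check with a_0 = 1, a_1 = -2 (apply the recurrence for n = 0, 1, 2, 3): a_0 = 1, a_1 = -2, a_2 = -9/2, a_3 = 2, a_4 = 9/8, a_5 = 0.

a_(n+2) = (3n - 9) / ((n+1)(n+2)) * a_n; check: a_0 = 1, a_1 = -2, a_2 = -9/2, a_3 = 2, a_4 = 9/8, a_5 = 0


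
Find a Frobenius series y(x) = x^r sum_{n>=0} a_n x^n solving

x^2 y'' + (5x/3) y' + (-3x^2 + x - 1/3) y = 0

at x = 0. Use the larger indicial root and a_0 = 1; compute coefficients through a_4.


Write in Frobenius form y'' + (p(x)/x) y' + (q(x)/x^2) y = 0:
  p(x) = 5/3,  q(x) = -3x^2 + x - 1/3.
Indicial equation: r(r-1) + (5/3) r + (-1/3) = 0 -> roots r_1 = 1/3, r_2 = -1.
Take r = r_1 = 1/3. Let y(x) = x^r sum_{n>=0} a_n x^n with a_0 = 1.
Substitute y = x^r sum a_n x^n and match x^{r+n}. The recurrence is
  D(n) a_n + 1 a_{n-1} - 3 a_{n-2} = 0,  where D(n) = (r+n)(r+n-1) + (5/3)(r+n) + (-1/3).
  a_n = [-1 a_{n-1} + 3 a_{n-2}] / D(n).
Since the indicial polynomial factors as (r - r_1)(r - r_2), D(n) = (r_1 + n - r_1)(r_1 + n - r_2) = n(n + 4/3).
Evaluating step by step (a_0 = 1):
  n = 1: D(1) = 1(1 + 4/3) = 7/3; numerator = -1(1) = -1; a_1 = (-1)/(7/3) = -3/7
  n = 2: D(2) = 2(2 + 4/3) = 20/3; numerator = -1(-3/7) + 3(1) = 24/7; a_2 = (24/7)/(20/3) = 18/35
  n = 3: D(3) = 3(3 + 4/3) = 13; numerator = -1(18/35) + 3(-3/7) = -9/5; a_3 = (-9/5)/(13) = -9/65
  n = 4: D(4) = 4(4 + 4/3) = 64/3; numerator = -1(-9/65) + 3(18/35) = 153/91; a_4 = (153/91)/(64/3) = 459/5824

r = 1/3; a_0 = 1; a_1 = -3/7; a_2 = 18/35; a_3 = -9/65; a_4 = 459/5824


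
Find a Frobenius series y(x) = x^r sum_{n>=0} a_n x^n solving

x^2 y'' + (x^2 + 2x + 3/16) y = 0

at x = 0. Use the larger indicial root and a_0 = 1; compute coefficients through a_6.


Write in Frobenius form y'' + (p(x)/x) y' + (q(x)/x^2) y = 0:
  p(x) = 0,  q(x) = x^2 + 2x + 3/16.
Indicial equation: r(r-1) + (0) r + (3/16) = 0 -> roots r_1 = 3/4, r_2 = 1/4.
Take r = r_1 = 3/4. Let y(x) = x^r sum_{n>=0} a_n x^n with a_0 = 1.
Substitute y = x^r sum a_n x^n and match x^{r+n}. The recurrence is
  D(n) a_n + 2 a_{n-1} + 1 a_{n-2} = 0,  where D(n) = (r+n)(r+n-1) + (0)(r+n) + (3/16).
  a_n = [-2 a_{n-1} - 1 a_{n-2}] / D(n).
Since the indicial polynomial factors as (r - r_1)(r - r_2), D(n) = (r_1 + n - r_1)(r_1 + n - r_2) = n(n + 1/2).
Evaluating step by step (a_0 = 1):
  n = 1: D(1) = 1(1 + 1/2) = 3/2; numerator = -2(1) = -2; a_1 = (-2)/(3/2) = -4/3
  n = 2: D(2) = 2(2 + 1/2) = 5; numerator = -2(-4/3) - 1(1) = 5/3; a_2 = (5/3)/(5) = 1/3
  n = 3: D(3) = 3(3 + 1/2) = 21/2; numerator = -2(1/3) - 1(-4/3) = 2/3; a_3 = (2/3)/(21/2) = 4/63
  n = 4: D(4) = 4(4 + 1/2) = 18; numerator = -2(4/63) - 1(1/3) = -29/63; a_4 = (-29/63)/(18) = -29/1134
  n = 5: D(5) = 5(5 + 1/2) = 55/2; numerator = -2(-29/1134) - 1(4/63) = -1/81; a_5 = (-1/81)/(55/2) = -2/4455
  n = 6: D(6) = 6(6 + 1/2) = 39; numerator = -2(-2/4455) - 1(-29/1134) = 1651/62370; a_6 = (1651/62370)/(39) = 127/187110

r = 3/4; a_0 = 1; a_1 = -4/3; a_2 = 1/3; a_3 = 4/63; a_4 = -29/1134; a_5 = -2/4455; a_6 = 127/187110
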